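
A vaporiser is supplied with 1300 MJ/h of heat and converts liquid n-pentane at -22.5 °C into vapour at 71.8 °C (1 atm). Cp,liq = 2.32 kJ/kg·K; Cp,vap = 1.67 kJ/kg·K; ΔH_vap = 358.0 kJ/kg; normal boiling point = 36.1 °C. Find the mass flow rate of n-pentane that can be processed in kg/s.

Δh = 2.32×(36.1−-22.5) + 358.0 + 1.67×(71.8−36.1) = 553.57 kJ/kg
Q = 1300 MJ/h = 361.11 kJ/s = 361.11 kJ/s
ṁ = Q/Δh = 361.11 / 553.57 = 0.65233 kg/s

ṁ = 0.652 kg/s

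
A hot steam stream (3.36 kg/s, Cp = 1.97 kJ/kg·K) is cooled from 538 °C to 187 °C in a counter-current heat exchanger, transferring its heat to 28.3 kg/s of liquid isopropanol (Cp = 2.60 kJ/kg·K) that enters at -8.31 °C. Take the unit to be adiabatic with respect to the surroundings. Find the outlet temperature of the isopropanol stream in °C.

T_c,out = 23.3 °C

Heat released by hot stream: Q = 3.36 × 1.97 × (538 − 187) = 2323.3 kJ/s
Energy balance on cold side (adiabatic exchanger): Q = ṁ_c·Cp_c·(T_c,out − T_c,in)
T_c,out = -8.31 + 2323.3/(28.3 × 2.60) = 23.266 °C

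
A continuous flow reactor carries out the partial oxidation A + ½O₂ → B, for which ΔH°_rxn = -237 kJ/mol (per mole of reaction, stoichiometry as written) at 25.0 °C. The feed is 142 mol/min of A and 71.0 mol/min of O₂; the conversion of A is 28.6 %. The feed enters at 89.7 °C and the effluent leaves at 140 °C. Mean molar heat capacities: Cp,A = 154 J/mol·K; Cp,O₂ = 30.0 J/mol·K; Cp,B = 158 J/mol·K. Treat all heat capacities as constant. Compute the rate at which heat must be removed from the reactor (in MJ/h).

Q_out = 508 MJ/h

Extent of reaction ξ = 0.286 × 142 = 40.612 mol/min
Reaction term: ξ·ΔH°_rxn = 40.612 × -237 = -9625 kJ/min
Sensible, feed 89.7→25 °C: -1552.7 kJ/min
Outlet flows (mol/min): A 101.39, O₂ 50.694, B 40.612
Sensible, products 25→140 °C: 2708.4 kJ/min
Q = ΔH = -8469.3 kJ/min = -141.16 kW
Heat removed = 508.16 MJ/h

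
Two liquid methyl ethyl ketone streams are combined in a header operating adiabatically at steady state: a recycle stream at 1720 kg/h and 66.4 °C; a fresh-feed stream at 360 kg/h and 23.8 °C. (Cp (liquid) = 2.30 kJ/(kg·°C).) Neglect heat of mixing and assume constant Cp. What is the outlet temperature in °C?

No heat crosses the boundary, so H_out = H_in.
T_out = Σ ṁᵢCp,ᵢTᵢ / Σ ṁᵢCp,ᵢ
      = 282380 / 4784 = 59.027 °C

T_out = 59.0 °C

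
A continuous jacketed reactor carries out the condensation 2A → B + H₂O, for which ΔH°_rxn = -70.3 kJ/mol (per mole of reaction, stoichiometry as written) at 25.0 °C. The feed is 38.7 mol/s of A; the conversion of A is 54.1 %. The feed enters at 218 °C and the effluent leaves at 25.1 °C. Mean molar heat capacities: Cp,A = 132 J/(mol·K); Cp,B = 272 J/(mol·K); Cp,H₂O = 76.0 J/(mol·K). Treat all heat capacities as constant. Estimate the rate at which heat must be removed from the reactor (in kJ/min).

Extent of reaction ξ = 0.541 × 38.7 / 2 = 10.468 mol/s
Reaction term: ξ·ΔH°_rxn = 10.468 × -70.3 = -735.93 kJ/s
Sensible, feed 218→25 °C: -985.92 kJ/s
Outlet flows (mol/s): A 17.763, B 10.468, H₂O 10.468
Sensible, products 25→25.1 °C: 0.59877 kJ/s
Q = ΔH = -1721.2 kJ/s = -1721.2 kW
Heat removed = 103270 kJ/min

Q_out = 103000 kJ/min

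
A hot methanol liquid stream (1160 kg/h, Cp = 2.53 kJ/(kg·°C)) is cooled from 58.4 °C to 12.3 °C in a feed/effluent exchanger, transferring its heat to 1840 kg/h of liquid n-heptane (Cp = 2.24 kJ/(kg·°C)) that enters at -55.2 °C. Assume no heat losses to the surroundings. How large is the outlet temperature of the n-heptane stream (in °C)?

Heat released by hot stream: Q = 1160 × 2.53 × (58.4 − 12.3) = 135290 kJ/h
Energy balance on cold side (adiabatic exchanger): Q = ṁ_c·Cp_c·(T_c,out − T_c,in)
T_c,out = -55.2 + 135290/(1840 × 2.24) = -22.374 °C

T_c,out = -22.4 °C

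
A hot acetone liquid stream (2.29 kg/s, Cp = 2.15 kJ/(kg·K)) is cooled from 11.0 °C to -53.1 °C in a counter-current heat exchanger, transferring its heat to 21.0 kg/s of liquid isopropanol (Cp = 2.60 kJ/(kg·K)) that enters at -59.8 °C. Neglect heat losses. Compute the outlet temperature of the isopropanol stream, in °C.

T_c,out = -54.0 °C

Heat released by hot stream: Q = 2.29 × 2.15 × (11.0 − -53.1) = 315.6 kJ/s
Energy balance on cold side (adiabatic exchanger): Q = ṁ_c·Cp_c·(T_c,out − T_c,in)
T_c,out = -59.8 + 315.6/(21.0 × 2.60) = -54.02 °C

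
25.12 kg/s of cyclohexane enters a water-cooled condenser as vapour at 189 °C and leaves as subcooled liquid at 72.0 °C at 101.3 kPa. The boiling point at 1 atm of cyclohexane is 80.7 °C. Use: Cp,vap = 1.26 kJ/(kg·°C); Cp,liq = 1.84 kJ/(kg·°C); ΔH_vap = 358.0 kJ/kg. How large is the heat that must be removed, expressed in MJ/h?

Q_c = 46200 MJ/h

vapour 189→80.7 °C: -136.46 kJ/kg
condensation at 80.7 °C: -358 kJ/kg
liquid 80.7→72.0 °C: -16.008 kJ/kg
Δh = -136.46 + -358 + -16.008 = -510.47 kJ/kg
Q = ṁ·Δh = 25.12 kg/s × -510.47 kJ/kg = -12823 kJ/s
|Q| = 12823 kW = 46162 MJ/h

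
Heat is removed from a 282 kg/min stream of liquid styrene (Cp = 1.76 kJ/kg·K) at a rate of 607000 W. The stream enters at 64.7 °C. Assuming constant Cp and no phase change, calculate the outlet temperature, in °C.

T_out = -8.68 °C

Q = 607000 W = 36420 kJ/min
ΔT = Q/(ṁ·Cp) = 36420/(282×1.76) = 73.38 K
T_out = 64.7 − 73.38 = -8.6801 °C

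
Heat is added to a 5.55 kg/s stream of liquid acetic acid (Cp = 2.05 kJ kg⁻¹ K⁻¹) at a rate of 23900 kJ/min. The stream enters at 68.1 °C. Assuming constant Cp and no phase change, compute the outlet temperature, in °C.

T_out = 103 °C

Q = 23900 kJ/min = 398.33 kJ/s
ΔT = Q/(ṁ·Cp) = 398.33/(5.55×2.05) = 35.011 K
T_out = 68.1 + 35.011 = 103.11 °C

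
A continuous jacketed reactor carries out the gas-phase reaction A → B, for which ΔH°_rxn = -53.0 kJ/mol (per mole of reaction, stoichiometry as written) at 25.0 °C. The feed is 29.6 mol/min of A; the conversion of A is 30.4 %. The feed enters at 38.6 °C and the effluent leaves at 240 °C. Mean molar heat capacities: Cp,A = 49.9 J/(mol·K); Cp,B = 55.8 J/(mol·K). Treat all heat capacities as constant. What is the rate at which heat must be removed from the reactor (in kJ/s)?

Extent of reaction ξ = 0.304 × 29.6 = 8.9984 mol/min
Reaction term: ξ·ΔH°_rxn = 8.9984 × -53.0 = -476.92 kJ/min
Sensible, feed 38.6→25 °C: -20.088 kJ/min
Outlet flows (mol/min): A 20.602, B 8.9984
Sensible, products 25→240 °C: 328.98 kJ/min
Q = ΔH = -168.02 kJ/min = -2.8004 kW
Heat removed = 2.8004 kJ/s

Q_out = 2.80 kJ/s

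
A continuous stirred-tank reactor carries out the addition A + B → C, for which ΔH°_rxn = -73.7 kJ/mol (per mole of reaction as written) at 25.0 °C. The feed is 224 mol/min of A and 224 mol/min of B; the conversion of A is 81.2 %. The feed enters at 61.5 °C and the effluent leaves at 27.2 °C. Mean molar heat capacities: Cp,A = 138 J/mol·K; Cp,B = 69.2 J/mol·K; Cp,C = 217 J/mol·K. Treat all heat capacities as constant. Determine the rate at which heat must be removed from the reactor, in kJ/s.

Q_out = 250 kJ/s

Extent of reaction ξ = 0.812 × 224 = 181.89 mol/min
Reaction term: ξ·ΔH°_rxn = 181.89 × -73.7 = -13405 kJ/min
Sensible, feed 61.5→25 °C: -1694.1 kJ/min
Outlet flows (mol/min): A 42.112, B 42.112, C 181.89
Sensible, products 25→27.2 °C: 106.03 kJ/min
Q = ΔH = -14993 kJ/min = -249.89 kW
Heat removed = 249.89 kJ/s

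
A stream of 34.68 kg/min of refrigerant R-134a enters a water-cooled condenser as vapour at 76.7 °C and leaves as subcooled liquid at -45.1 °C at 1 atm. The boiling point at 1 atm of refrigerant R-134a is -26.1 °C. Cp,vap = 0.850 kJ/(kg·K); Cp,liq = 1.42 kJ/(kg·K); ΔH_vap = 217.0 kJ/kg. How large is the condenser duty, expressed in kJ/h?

Q_c = 689000 kJ/h

vapour 76.7→-26.1 °C: -87.38 kJ/kg
condensation at -26.1 °C: -217 kJ/kg
liquid -26.1→-45.1 °C: -26.98 kJ/kg
Δh = -87.38 + -217 + -26.98 = -331.36 kJ/kg
Q = ṁ·Δh = 34.68 kg/min × -331.36 kJ/kg = -11492 kJ/min
|Q| = 191.53 kW = 689490 kJ/h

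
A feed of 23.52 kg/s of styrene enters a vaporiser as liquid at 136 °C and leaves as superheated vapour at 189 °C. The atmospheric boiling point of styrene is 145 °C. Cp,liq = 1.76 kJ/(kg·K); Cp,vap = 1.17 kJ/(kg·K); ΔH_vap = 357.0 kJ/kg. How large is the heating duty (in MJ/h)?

liquid 136→145 °C: 15.84 kJ/kg
vaporisation at 145 °C: 357 kJ/kg
vapour 145→189 °C: 51.48 kJ/kg
Δh = 15.84 + 357 + 51.48 = 424.32 kJ/kg
Q = ṁ·Δh = 23.52 kg/s × 424.32 kJ/kg = 9980 kJ/s
|Q| = 9980 kW = 35928 MJ/h

Q = 35900 MJ/h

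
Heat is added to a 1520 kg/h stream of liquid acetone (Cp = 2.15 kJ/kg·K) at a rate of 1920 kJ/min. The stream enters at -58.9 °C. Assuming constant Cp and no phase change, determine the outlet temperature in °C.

T_out = -23.6 °C

Q = 1920 kJ/min = 115200 kJ/h
ΔT = Q/(ṁ·Cp) = 115200/(1520×2.15) = 35.251 K
T_out = -58.9 + 35.251 = -23.649 °C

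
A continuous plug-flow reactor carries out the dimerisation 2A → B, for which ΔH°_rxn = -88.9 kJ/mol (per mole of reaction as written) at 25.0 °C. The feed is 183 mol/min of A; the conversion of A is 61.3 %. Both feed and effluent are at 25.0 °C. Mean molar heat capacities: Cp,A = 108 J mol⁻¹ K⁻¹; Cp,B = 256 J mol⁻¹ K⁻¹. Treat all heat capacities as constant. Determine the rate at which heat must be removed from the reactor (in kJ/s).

Extent of reaction ξ = 0.613 × 183 / 2 = 56.09 mol/min
Reaction term: ξ·ΔH°_rxn = 56.09 × -88.9 = -4986.4 kJ/min
Q = ΔH = -4986.4 kJ/min = -83.106 kW
Heat removed = 83.106 kJ/s

Q_out = 83.1 kJ/s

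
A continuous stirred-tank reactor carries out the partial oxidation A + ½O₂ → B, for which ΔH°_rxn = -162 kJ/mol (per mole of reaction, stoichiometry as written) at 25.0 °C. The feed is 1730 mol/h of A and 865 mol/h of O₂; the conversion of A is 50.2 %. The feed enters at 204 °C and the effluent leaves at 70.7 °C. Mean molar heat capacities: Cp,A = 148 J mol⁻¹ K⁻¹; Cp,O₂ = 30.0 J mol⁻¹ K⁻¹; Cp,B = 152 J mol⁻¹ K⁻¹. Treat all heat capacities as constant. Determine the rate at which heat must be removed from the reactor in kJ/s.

Extent of reaction ξ = 0.502 × 1730 = 868.46 mol/h
Reaction term: ξ·ΔH°_rxn = 868.46 × -162 = -140690 kJ/h
Sensible, feed 204→25 °C: -50476 kJ/h
Outlet flows (mol/h): A 861.54, O₂ 430.77, B 868.46
Sensible, products 25→70.7 °C: 12450 kJ/h
Q = ΔH = -178720 kJ/h = -49.643 kW
Heat removed = 49.643 kJ/s

Q_out = 49.6 kJ/s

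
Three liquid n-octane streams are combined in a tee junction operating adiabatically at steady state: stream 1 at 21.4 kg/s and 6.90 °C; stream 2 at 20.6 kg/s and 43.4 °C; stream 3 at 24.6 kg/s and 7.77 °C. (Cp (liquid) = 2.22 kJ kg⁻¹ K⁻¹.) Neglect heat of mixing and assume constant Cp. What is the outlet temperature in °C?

T_out = 18.5 °C

Energy balance with Q = 0: Σ ṁᵢCp,ᵢ(T_out − Tᵢ) = 0
Σ ṁᵢCp,ᵢTᵢ = 21.4×2.22×6.90 + 20.6×2.22×43.4 + 24.6×2.22×7.77 = 2736.9
Σ ṁᵢCp,ᵢ = 21.4×2.22 + 20.6×2.22 + 24.6×2.22 = 147.85
T_out = 2736.9 / 147.85 = 18.511 °C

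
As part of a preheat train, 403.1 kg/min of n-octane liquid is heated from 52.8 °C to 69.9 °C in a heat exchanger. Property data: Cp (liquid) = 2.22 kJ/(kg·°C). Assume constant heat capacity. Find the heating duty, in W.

Q = ṁ·Cp·ΔT = 403.1 × 2.22 × (69.9 − 52.8) = 15302 kJ/min
Converting: 15302 / 60 s = 255.04 kW
Heating duty = 255040 W

Q = 255000 W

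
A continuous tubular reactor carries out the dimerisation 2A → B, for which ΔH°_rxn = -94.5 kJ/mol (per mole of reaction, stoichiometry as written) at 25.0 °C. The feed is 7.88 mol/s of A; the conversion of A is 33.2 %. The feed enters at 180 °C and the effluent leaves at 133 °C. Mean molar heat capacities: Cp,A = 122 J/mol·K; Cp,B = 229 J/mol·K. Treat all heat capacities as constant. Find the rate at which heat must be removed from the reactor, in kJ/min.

Q_out = 10300 kJ/min

Extent of reaction ξ = 0.332 × 7.88 / 2 = 1.3081 mol/s
Reaction term: ξ·ΔH°_rxn = 1.3081 × -94.5 = -123.61 kJ/s
Sensible, feed 180→25 °C: -149.01 kJ/s
Outlet flows (mol/s): A 5.2638, B 1.3081
Sensible, products 25→133 °C: 101.71 kJ/s
Q = ΔH = -170.92 kJ/s = -170.92 kW
Heat removed = 10255 kJ/min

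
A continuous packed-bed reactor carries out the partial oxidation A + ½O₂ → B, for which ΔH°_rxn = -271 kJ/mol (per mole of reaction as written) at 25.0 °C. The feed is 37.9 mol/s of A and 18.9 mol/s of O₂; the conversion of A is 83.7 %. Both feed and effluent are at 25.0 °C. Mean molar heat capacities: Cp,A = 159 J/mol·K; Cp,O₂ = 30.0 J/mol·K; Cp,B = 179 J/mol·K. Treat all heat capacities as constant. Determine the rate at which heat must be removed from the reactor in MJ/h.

Q_out = 30900 MJ/h

Extent of reaction ξ = 0.837 × 37.9 = 31.722 mol/s
Reaction term: ξ·ΔH°_rxn = 31.722 × -271 = -8596.7 kJ/s
Q = ΔH = -8596.7 kJ/s = -8596.7 kW
Heat removed = 30948 MJ/h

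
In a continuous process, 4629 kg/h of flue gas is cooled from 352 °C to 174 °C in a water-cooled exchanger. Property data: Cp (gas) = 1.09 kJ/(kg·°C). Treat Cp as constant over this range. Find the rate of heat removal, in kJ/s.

Q = ṁ·Cp·ΔT = 4629 × 1.09 × (174 − 352) = -898120 kJ/h
Converting: 898120 / 3600 s = 249.48 kW

Q_c = 249 kJ/s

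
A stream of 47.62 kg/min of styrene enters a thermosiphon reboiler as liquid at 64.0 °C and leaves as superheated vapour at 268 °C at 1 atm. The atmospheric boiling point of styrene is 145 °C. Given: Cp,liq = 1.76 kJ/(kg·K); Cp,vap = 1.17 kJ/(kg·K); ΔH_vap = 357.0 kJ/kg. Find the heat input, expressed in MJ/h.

liquid 64.0→145 °C: 142.56 kJ/kg
vaporisation at 145 °C: 357 kJ/kg
vapour 145→268 °C: 143.91 kJ/kg
Δh = 142.56 + 357 + 143.91 = 643.47 kJ/kg
Q = ṁ·Δh = 47.62 kg/min × 643.47 kJ/kg = 30642 kJ/min
|Q| = 510.7 kW = 1838.5 MJ/h

Q = 1840 MJ/h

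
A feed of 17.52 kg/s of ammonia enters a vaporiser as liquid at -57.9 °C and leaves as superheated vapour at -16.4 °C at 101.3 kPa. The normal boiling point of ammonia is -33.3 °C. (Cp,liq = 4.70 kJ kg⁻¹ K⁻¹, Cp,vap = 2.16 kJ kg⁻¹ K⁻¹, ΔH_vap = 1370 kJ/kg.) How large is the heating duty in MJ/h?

Q = 96000 MJ/h

liquid -57.9→-33.3 °C: 115.62 kJ/kg
vaporisation at -33.3 °C: 1370 kJ/kg
vapour -33.3→-16.4 °C: 36.504 kJ/kg
Δh = 115.62 + 1370 + 36.504 = 1522.1 kJ/kg
Q = ṁ·Δh = 17.52 kg/s × 1522.1 kJ/kg = 26668 kJ/s
|Q| = 26668 kW = 96003 MJ/h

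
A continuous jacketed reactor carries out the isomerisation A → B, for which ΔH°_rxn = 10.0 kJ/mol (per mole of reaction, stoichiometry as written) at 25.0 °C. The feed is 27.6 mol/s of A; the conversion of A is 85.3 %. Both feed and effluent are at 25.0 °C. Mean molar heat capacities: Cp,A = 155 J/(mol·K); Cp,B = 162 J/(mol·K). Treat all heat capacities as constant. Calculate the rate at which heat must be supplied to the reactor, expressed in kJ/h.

Q_in = 848000 kJ/h

Extent of reaction ξ = 0.853 × 27.6 = 23.543 mol/s
Reaction term: ξ·ΔH°_rxn = 23.543 × 10.0 = 235.43 kJ/s
Q = ΔH = 235.43 kJ/s = 235.43 kW
Heat supplied = 847540 kJ/h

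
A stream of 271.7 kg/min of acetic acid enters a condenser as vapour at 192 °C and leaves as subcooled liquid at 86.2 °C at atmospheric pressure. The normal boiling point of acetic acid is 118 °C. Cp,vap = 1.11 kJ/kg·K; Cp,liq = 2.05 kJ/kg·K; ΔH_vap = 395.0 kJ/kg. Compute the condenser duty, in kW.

Q_c = 2460 kW

vapour 192→118 °C: -82.14 kJ/kg
condensation at 118 °C: -395 kJ/kg
liquid 118→86.2 °C: -65.19 kJ/kg
Δh = -82.14 + -395 + -65.19 = -542.33 kJ/kg
Q = ṁ·Δh = 271.7 kg/min × -542.33 kJ/kg = -147350 kJ/min
|Q| = 2455.9 kW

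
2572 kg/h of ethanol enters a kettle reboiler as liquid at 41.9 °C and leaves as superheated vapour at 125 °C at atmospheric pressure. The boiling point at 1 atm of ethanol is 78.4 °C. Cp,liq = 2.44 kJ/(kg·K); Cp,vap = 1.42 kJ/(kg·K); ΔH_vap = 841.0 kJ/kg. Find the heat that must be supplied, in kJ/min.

liquid 41.9→78.4 °C: 89.06 kJ/kg
vaporisation at 78.4 °C: 841 kJ/kg
vapour 78.4→125 °C: 66.172 kJ/kg
Δh = 89.06 + 841 + 66.172 = 996.23 kJ/kg
Q = ṁ·Δh = 2572 kg/h × 996.23 kJ/kg = 2.5623e+06 kJ/h
|Q| = 711.75 kW = 42705 kJ/min

Q = 42700 kJ/min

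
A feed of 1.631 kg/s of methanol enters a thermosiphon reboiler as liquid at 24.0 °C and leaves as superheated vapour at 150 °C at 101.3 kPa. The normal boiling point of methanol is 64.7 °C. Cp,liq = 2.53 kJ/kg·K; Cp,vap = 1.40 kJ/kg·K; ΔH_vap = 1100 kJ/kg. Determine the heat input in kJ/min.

Q = 129000 kJ/min

liquid 24.0→64.7 °C: 102.97 kJ/kg
vaporisation at 64.7 °C: 1100 kJ/kg
vapour 64.7→150 °C: 119.42 kJ/kg
Δh = 102.97 + 1100 + 119.42 = 1322.4 kJ/kg
Q = ṁ·Δh = 1.631 kg/s × 1322.4 kJ/kg = 2156.8 kJ/s
|Q| = 2156.8 kW = 129410 kJ/min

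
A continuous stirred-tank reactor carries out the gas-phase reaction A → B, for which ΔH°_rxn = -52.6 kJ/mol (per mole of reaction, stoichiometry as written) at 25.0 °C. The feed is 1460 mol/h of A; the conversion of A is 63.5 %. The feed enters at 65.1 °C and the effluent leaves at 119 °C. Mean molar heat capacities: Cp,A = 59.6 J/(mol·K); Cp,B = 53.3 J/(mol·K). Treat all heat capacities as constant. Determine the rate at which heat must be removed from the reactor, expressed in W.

Extent of reaction ξ = 0.635 × 1460 = 927.1 mol/h
Reaction term: ξ·ΔH°_rxn = 927.1 × -52.6 = -48765 kJ/h
Sensible, feed 65.1→25 °C: -3489.3 kJ/h
Outlet flows (mol/h): A 532.9, B 927.1
Sensible, products 25→119 °C: 7630.5 kJ/h
Q = ΔH = -44624 kJ/h = -12.396 kW
Heat removed = 12396 W

Q_out = 12400 W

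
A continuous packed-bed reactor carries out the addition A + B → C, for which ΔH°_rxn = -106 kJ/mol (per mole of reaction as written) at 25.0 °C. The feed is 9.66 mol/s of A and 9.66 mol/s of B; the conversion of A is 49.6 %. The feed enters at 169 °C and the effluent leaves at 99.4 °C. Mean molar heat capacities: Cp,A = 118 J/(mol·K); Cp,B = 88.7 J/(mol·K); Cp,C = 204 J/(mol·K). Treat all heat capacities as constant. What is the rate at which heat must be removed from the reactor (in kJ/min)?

Extent of reaction ξ = 0.496 × 9.66 = 4.7914 mol/s
Reaction term: ξ·ΔH°_rxn = 4.7914 × -106 = -507.88 kJ/s
Sensible, feed 169→25 °C: -287.53 kJ/s
Outlet flows (mol/s): A 4.8686, B 4.8686, C 4.7914
Sensible, products 25→99.4 °C: 147.59 kJ/s
Q = ΔH = -647.82 kJ/s = -647.82 kW
Heat removed = 38869 kJ/min

Q_out = 38900 kJ/min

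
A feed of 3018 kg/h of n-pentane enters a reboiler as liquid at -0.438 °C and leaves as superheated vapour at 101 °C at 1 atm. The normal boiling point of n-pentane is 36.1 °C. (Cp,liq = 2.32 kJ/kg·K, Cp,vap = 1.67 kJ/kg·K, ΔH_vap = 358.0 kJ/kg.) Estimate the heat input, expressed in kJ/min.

Q = 27700 kJ/min

liquid -0.438→36.1 °C: 84.768 kJ/kg
vaporisation at 36.1 °C: 358 kJ/kg
vapour 36.1→101 °C: 108.38 kJ/kg
Δh = 84.768 + 358 + 108.38 = 551.15 kJ/kg
Q = ṁ·Δh = 3018 kg/h × 551.15 kJ/kg = 1.6634e+06 kJ/h
|Q| = 462.05 kW = 27723 kJ/min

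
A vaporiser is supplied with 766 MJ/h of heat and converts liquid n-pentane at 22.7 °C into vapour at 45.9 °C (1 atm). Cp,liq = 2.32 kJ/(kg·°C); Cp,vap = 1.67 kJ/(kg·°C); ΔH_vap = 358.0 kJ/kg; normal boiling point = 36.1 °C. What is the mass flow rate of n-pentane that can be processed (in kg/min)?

Δh = 2.32×(36.1−22.7) + 358.0 + 1.67×(45.9−36.1) = 405.45 kJ/kg
Q = 766 MJ/h = 212.78 kJ/s = 12767 kJ/min
ṁ = Q/Δh = 12767 / 405.45 = 31.487 kg/min

ṁ = 31.5 kg/min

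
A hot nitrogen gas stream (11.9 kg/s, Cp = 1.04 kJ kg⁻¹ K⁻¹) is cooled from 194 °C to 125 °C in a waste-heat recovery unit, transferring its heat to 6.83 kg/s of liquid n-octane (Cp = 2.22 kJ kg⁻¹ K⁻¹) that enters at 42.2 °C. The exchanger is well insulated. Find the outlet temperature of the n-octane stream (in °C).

T_c,out = 98.5 °C

Heat released by hot stream: Q = 11.9 × 1.04 × (194 − 125) = 853.94 kJ/s
Energy balance on cold side (adiabatic exchanger): Q = ṁ_c·Cp_c·(T_c,out − T_c,in)
T_c,out = 42.2 + 853.94/(6.83 × 2.22) = 98.519 °C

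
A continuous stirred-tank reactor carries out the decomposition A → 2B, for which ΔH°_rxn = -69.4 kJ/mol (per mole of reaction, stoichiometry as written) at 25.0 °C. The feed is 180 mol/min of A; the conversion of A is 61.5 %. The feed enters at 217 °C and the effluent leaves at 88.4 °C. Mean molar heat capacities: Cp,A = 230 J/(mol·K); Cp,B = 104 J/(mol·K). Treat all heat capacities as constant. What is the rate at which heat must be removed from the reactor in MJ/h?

Q_out = 790 MJ/h

Extent of reaction ξ = 0.615 × 180 = 110.7 mol/min
Reaction term: ξ·ΔH°_rxn = 110.7 × -69.4 = -7682.6 kJ/min
Sensible, feed 217→25 °C: -7948.8 kJ/min
Outlet flows (mol/min): A 69.3, B 221.4
Sensible, products 25→88.4 °C: 2470.4 kJ/min
Q = ΔH = -13161 kJ/min = -219.35 kW
Heat removed = 789.66 MJ/h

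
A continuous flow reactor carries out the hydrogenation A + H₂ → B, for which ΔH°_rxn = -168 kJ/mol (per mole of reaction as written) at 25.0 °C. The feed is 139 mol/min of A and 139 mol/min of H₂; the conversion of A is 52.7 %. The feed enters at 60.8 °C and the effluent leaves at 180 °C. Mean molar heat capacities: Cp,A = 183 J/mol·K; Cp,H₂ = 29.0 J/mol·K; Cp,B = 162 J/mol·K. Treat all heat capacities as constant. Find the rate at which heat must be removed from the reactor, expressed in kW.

Q_out = 156 kW

Extent of reaction ξ = 0.527 × 139 = 73.253 mol/min
Reaction term: ξ·ΔH°_rxn = 73.253 × -168 = -12307 kJ/min
Sensible, feed 60.8→25 °C: -1055 kJ/min
Outlet flows (mol/min): A 65.747, H₂ 65.747, B 73.253
Sensible, products 25→180 °C: 3999.8 kJ/min
Q = ΔH = -9361.6 kJ/min = -156.03 kW
Heat removed = 156.03 kW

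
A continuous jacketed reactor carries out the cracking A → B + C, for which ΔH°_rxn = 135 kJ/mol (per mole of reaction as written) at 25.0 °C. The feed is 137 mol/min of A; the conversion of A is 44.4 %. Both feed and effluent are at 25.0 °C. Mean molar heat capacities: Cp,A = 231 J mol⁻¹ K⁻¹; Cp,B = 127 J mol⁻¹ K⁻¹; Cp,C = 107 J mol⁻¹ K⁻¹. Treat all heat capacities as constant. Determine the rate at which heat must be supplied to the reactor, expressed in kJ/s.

Extent of reaction ξ = 0.444 × 137 = 60.828 mol/min
Reaction term: ξ·ΔH°_rxn = 60.828 × 135 = 8211.8 kJ/min
Q = ΔH = 8211.8 kJ/min = 136.86 kW
Heat supplied = 136.86 kJ/s

Q_in = 137 kJ/s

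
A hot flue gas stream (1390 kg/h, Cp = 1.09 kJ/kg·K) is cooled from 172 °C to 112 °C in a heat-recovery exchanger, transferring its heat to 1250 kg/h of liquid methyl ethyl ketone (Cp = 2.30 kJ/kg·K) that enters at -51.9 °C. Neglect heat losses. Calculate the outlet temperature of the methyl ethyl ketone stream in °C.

Heat released by hot stream: Q = 1390 × 1.09 × (172 − 112) = 90906 kJ/h
Energy balance on cold side (adiabatic exchanger): Q = ṁ_c·Cp_c·(T_c,out − T_c,in)
T_c,out = -51.9 + 90906/(1250 × 2.30) = -20.281 °C

T_c,out = -20.3 °C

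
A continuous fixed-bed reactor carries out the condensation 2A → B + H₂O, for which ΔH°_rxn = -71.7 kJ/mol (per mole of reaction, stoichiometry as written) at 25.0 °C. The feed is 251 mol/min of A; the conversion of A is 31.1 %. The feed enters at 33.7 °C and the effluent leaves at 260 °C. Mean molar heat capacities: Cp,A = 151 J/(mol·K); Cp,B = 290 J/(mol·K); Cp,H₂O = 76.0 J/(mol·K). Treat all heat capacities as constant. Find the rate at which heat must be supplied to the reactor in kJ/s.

Extent of reaction ξ = 0.311 × 251 / 2 = 39.03 mol/min
Reaction term: ξ·ΔH°_rxn = 39.03 × -71.7 = -2798.5 kJ/min
Sensible, feed 33.7→25 °C: -329.74 kJ/min
Outlet flows (mol/min): A 172.94, B 39.03, H₂O 39.03
Sensible, products 25→260 °C: 9493.8 kJ/min
Q = ΔH = 6365.5 kJ/min = 106.09 kW
Heat supplied = 106.09 kJ/s

Q_in = 106 kJ/s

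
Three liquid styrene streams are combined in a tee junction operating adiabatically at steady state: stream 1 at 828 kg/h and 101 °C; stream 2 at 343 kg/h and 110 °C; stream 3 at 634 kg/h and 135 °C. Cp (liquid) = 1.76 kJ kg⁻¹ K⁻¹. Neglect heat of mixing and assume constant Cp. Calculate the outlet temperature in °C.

Energy balance with Q = 0: Σ ṁᵢCp,ᵢ(T_out − Tᵢ) = 0
T_out = Σ ṁᵢCp,ᵢTᵢ / Σ ṁᵢCp,ᵢ
      = 364230 / 3176.8 = 114.65 °C

T_out = 115 °C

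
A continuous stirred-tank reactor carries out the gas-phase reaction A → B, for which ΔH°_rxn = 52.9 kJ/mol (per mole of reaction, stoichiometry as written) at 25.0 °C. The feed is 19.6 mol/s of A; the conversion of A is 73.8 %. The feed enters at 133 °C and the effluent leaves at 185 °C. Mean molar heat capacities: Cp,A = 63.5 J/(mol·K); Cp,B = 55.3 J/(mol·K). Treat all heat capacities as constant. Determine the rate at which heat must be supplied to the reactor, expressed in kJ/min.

Q_in = 48700 kJ/min

Extent of reaction ξ = 0.738 × 19.6 = 14.465 mol/s
Reaction term: ξ·ΔH°_rxn = 14.465 × 52.9 = 765.19 kJ/s
Sensible, feed 133→25 °C: -134.42 kJ/s
Outlet flows (mol/s): A 5.1352, B 14.465
Sensible, products 25→185 °C: 180.16 kJ/s
Q = ΔH = 810.93 kJ/s = 810.93 kW
Heat supplied = 48656 kJ/min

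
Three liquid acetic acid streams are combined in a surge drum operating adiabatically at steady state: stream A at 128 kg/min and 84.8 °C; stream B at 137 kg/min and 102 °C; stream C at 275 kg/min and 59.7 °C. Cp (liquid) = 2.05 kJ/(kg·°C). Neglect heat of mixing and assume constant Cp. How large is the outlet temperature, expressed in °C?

T_out = 76.4 °C

Adiabatic, steady state ⇒ Σ ṁᵢCp,ᵢ(T_out − Tᵢ) = 0
Σ ṁᵢCp,ᵢTᵢ = 128×2.05×84.8 + 137×2.05×102 + 275×2.05×59.7 = 84554
Σ ṁᵢCp,ᵢ = 128×2.05 + 137×2.05 + 275×2.05 = 1107
T_out = 84554 / 1107 = 76.381 °C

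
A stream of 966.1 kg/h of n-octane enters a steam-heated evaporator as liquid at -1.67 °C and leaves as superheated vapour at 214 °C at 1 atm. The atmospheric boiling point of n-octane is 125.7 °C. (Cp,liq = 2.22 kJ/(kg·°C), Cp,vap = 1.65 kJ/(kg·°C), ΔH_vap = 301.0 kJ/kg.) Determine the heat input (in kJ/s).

liquid -1.67→125.7 °C: 282.76 kJ/kg
vaporisation at 125.7 °C: 301 kJ/kg
vapour 125.7→214 °C: 145.69 kJ/kg
Δh = 282.76 + 301 + 145.69 = 729.46 kJ/kg
Q = ṁ·Δh = 966.1 kg/h × 729.46 kJ/kg = 704730 kJ/h
|Q| = 195.76 kW

Q = 196 kJ/s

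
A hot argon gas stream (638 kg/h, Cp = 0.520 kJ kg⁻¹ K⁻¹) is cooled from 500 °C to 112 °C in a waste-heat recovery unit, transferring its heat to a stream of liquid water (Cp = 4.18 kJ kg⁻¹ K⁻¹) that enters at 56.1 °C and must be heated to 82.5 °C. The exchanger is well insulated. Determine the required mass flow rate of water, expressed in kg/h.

ṁ_c = 1170 kg/h

Heat released by hot stream: Q = 638 × 0.520 × (500 − 112) = 128720 kJ/h
Energy balance on cold side (adiabatic exchanger): Q = ṁ_c·Cp_c·(T_c,out − T_c,in)
ṁ_c = 128720 / [4.18 × (82.5 − 56.1)] = 1166.5 kg/h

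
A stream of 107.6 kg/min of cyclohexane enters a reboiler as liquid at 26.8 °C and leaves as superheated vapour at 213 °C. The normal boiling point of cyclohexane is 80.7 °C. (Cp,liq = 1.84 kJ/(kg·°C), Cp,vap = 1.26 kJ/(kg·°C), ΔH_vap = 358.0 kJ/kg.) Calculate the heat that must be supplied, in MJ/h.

Q = 4030 MJ/h

liquid 26.8→80.7 °C: 99.176 kJ/kg
vaporisation at 80.7 °C: 358 kJ/kg
vapour 80.7→213 °C: 166.7 kJ/kg
Δh = 99.176 + 358 + 166.7 = 623.87 kJ/kg
Q = ṁ·Δh = 107.6 kg/min × 623.87 kJ/kg = 67129 kJ/min
|Q| = 1118.8 kW = 4027.7 MJ/h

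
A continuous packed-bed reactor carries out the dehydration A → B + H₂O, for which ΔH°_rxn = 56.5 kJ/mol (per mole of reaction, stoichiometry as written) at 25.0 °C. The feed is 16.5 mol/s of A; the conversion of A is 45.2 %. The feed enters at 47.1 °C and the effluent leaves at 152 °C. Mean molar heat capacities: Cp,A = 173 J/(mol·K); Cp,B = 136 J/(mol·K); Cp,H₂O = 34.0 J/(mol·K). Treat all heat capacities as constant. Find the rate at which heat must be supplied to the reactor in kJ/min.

Extent of reaction ξ = 0.452 × 16.5 = 7.458 mol/s
Reaction term: ξ·ΔH°_rxn = 7.458 × 56.5 = 421.38 kJ/s
Sensible, feed 47.1→25 °C: -63.084 kJ/s
Outlet flows (mol/s): A 9.042, B 7.458, H₂O 7.458
Sensible, products 25→152 °C: 359.68 kJ/s
Q = ΔH = 717.97 kJ/s = 717.97 kW
Heat supplied = 43078 kJ/min

Q_in = 43100 kJ/min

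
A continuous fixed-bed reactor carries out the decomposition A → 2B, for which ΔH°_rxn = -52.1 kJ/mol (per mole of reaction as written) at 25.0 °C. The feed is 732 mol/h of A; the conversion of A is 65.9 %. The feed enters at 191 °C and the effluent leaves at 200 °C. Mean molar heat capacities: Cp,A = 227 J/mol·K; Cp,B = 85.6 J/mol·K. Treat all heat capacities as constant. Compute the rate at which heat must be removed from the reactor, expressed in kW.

Extent of reaction ξ = 0.659 × 732 = 482.39 mol/h
Reaction term: ξ·ΔH°_rxn = 482.39 × -52.1 = -25132 kJ/h
Sensible, feed 191→25 °C: -27583 kJ/h
Outlet flows (mol/h): A 249.61, B 964.78
Sensible, products 25→200 °C: 24368 kJ/h
Q = ΔH = -28347 kJ/h = -7.8743 kW
Heat removed = 7.8743 kW

Q_out = 7.87 kW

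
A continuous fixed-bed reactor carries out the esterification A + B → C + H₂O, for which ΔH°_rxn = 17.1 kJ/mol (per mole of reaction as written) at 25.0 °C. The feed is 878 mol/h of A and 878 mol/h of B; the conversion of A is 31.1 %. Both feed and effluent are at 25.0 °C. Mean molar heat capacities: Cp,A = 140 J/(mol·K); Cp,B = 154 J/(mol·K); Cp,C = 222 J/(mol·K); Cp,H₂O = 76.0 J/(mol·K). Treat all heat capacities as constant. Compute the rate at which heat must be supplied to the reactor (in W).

Q_in = 1300 W

Extent of reaction ξ = 0.311 × 878 = 273.06 mol/h
Reaction term: ξ·ΔH°_rxn = 273.06 × 17.1 = 4669.3 kJ/h
Q = ΔH = 4669.3 kJ/h = 1.297 kW
Heat supplied = 1297 W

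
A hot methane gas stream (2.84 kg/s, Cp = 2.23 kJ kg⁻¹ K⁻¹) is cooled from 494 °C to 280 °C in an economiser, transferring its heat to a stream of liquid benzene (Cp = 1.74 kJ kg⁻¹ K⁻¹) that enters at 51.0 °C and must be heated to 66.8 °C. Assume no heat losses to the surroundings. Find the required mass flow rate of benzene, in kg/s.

Heat released by hot stream: Q = 2.84 × 2.23 × (494 − 280) = 1355.3 kJ/s
Energy balance on cold side (adiabatic exchanger): Q = ṁ_c·Cp_c·(T_c,out − T_c,in)
ṁ_c = 1355.3 / [1.74 × (66.8 − 51.0)] = 49.298 kg/s

ṁ_c = 49.3 kg/s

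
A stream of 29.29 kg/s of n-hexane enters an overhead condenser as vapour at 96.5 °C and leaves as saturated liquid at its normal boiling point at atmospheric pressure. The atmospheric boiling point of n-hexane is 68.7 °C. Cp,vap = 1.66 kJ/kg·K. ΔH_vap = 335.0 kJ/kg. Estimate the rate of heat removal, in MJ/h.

vapour 96.5→68.7 °C: -46.148 kJ/kg
condensation at 68.7 °C: -335 kJ/kg
Δh = -46.148 + -335 = -381.15 kJ/kg
Q = ṁ·Δh = 29.29 kg/s × -381.15 kJ/kg = -11164 kJ/s
|Q| = 11164 kW = 40190 MJ/h

Q_c = 40200 MJ/h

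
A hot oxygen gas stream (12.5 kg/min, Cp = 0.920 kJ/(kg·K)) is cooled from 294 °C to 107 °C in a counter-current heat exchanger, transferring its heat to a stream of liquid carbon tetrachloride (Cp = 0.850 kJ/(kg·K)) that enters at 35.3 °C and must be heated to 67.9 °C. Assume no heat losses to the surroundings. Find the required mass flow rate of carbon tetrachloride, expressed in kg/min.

ṁ_c = 77.6 kg/min

Heat released by hot stream: Q = 12.5 × 0.920 × (294 − 107) = 2150.5 kJ/min
Energy balance on cold side (adiabatic exchanger): Q = ṁ_c·Cp_c·(T_c,out − T_c,in)
ṁ_c = 2150.5 / [0.850 × (67.9 − 35.3)] = 77.607 kg/min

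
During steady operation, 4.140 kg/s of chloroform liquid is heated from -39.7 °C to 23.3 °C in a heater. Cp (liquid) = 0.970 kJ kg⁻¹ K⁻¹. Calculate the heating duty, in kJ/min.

Q = ṁ·Cp·ΔT = 4.140 × 0.970 × (23.3 − -39.7) = 253 kJ/s
Heating duty = 15180 kJ/min

Q = 15200 kJ/min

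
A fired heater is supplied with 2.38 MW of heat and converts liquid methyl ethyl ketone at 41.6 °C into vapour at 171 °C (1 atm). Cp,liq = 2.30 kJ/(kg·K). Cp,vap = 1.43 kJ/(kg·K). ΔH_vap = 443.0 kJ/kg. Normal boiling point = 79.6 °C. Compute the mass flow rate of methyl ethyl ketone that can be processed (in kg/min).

Δh = 2.30×(79.6−41.6) + 443.0 + 1.43×(171−79.6) = 661.1 kJ/kg
Q = 2.38 MW = 2380 kJ/s = 142800 kJ/min
ṁ = Q/Δh = 142800 / 661.1 = 216 kg/min

ṁ = 216 kg/min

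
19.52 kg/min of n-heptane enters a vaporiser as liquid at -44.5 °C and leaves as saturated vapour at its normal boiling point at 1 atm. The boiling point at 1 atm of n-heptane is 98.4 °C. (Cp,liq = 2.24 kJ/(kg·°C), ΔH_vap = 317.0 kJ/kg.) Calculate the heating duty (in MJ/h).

Q = 746 MJ/h

liquid -44.5→98.4 °C: 320.1 kJ/kg
vaporisation at 98.4 °C: 317 kJ/kg
Δh = 320.1 + 317 = 637.1 kJ/kg
Q = ṁ·Δh = 19.52 kg/min × 637.1 kJ/kg = 12436 kJ/min
|Q| = 207.27 kW = 746.17 MJ/h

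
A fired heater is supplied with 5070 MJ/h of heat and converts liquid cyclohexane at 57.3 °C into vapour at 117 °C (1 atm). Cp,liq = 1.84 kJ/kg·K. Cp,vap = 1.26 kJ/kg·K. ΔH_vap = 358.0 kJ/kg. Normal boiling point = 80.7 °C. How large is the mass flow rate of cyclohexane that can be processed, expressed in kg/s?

Δh = 1.84×(80.7−57.3) + 358.0 + 1.26×(117−80.7) = 446.79 kJ/kg
Q = 5070 MJ/h = 1408.3 kJ/s = 1408.3 kJ/s
ṁ = Q/Δh = 1408.3 / 446.79 = 3.1521 kg/s

ṁ = 3.15 kg/s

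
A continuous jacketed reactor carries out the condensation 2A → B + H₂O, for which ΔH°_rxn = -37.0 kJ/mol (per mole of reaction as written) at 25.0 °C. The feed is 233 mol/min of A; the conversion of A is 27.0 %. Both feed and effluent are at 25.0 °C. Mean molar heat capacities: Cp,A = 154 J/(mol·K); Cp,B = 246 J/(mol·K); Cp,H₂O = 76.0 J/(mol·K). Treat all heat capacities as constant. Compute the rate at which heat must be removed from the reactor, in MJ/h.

Q_out = 69.8 MJ/h

Extent of reaction ξ = 0.270 × 233 / 2 = 31.455 mol/min
Reaction term: ξ·ΔH°_rxn = 31.455 × -37.0 = -1163.8 kJ/min
Q = ΔH = -1163.8 kJ/min = -19.397 kW
Heat removed = 69.83 MJ/h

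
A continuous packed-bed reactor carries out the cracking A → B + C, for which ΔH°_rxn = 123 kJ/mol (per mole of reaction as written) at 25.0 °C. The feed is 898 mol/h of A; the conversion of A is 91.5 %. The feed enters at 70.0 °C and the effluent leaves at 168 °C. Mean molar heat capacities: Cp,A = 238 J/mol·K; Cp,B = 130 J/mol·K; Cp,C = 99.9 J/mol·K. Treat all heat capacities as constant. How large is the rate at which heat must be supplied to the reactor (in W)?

Q_in = 33600 W

Extent of reaction ξ = 0.915 × 898 = 821.67 mol/h
Reaction term: ξ·ΔH°_rxn = 821.67 × 123 = 101070 kJ/h
Sensible, feed 70.0→25 °C: -9617.6 kJ/h
Outlet flows (mol/h): A 76.33, B 821.67, C 821.67
Sensible, products 25→168 °C: 29611 kJ/h
Q = ΔH = 121060 kJ/h = 33.627 kW
Heat supplied = 33627 W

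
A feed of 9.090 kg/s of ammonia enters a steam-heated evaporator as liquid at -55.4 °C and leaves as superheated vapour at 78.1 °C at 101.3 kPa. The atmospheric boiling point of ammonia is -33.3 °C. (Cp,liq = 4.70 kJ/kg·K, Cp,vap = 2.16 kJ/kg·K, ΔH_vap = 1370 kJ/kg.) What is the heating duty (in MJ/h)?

liquid -55.4→-33.3 °C: 103.87 kJ/kg
vaporisation at -33.3 °C: 1370 kJ/kg
vapour -33.3→78.1 °C: 240.62 kJ/kg
Δh = 103.87 + 1370 + 240.62 = 1714.5 kJ/kg
Q = ṁ·Δh = 9.090 kg/s × 1714.5 kJ/kg = 15585 kJ/s
|Q| = 15585 kW = 56105 MJ/h

Q = 56100 MJ/h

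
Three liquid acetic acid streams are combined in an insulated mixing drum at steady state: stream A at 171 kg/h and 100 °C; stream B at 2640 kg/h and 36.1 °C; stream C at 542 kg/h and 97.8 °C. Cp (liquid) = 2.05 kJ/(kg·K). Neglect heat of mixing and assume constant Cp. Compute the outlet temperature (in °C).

Adiabatic, steady state ⇒ Σ ṁᵢCp,ᵢ(T_out − Tᵢ) = 0
Σ ṁᵢCp,ᵢTᵢ = 171×2.05×100 + 2640×2.05×36.1 + 542×2.05×97.8 = 339090
Σ ṁᵢCp,ᵢ = 171×2.05 + 2640×2.05 + 542×2.05 = 6873.6
T_out = 339090 / 6873.6 = 49.332 °C

T_out = 49.3 °C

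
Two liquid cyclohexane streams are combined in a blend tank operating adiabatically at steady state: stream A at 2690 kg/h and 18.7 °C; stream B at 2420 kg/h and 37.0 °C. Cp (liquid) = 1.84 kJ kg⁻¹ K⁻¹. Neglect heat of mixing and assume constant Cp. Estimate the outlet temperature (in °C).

T_out = 27.4 °C

Adiabatic, steady state ⇒ Σ ṁᵢCp,ᵢ(T_out − Tᵢ) = 0
Σ ṁᵢCp,ᵢTᵢ = 2690×1.84×18.7 + 2420×1.84×37.0 = 257310
Σ ṁᵢCp,ᵢ = 2690×1.84 + 2420×1.84 = 9402.4
T_out = 257310 / 9402.4 = 27.367 °C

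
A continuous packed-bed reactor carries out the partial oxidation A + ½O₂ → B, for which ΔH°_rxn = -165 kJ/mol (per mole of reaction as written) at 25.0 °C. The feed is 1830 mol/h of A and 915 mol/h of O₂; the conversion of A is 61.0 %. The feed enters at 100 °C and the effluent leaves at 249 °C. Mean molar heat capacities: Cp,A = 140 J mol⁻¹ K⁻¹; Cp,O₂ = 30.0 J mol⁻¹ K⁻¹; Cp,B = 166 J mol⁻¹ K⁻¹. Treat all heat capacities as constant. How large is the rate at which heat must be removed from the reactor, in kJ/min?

Extent of reaction ξ = 0.610 × 1830 = 1116.3 mol/h
Reaction term: ξ·ΔH°_rxn = 1116.3 × -165 = -184190 kJ/h
Sensible, feed 100→25 °C: -21274 kJ/h
Outlet flows (mol/h): A 713.7, O₂ 356.85, B 1116.3
Sensible, products 25→249 °C: 66288 kJ/h
Q = ΔH = -139180 kJ/h = -38.66 kW
Heat removed = 2319.6 kJ/min

Q_out = 2320 kJ/min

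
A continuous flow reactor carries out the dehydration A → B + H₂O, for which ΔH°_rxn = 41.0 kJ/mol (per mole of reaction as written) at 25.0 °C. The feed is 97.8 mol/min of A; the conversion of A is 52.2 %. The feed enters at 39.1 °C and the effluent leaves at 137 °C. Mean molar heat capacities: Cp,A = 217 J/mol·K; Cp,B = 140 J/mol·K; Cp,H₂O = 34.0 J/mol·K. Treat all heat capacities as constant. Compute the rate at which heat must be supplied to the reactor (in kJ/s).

Q_in = 65.4 kJ/s

Extent of reaction ξ = 0.522 × 97.8 = 51.052 mol/min
Reaction term: ξ·ΔH°_rxn = 51.052 × 41.0 = 2093.1 kJ/min
Sensible, feed 39.1→25 °C: -299.24 kJ/min
Outlet flows (mol/min): A 46.748, B 51.052, H₂O 51.052
Sensible, products 25→137 °C: 2131.1 kJ/min
Q = ΔH = 3924.9 kJ/min = 65.416 kW
Heat supplied = 65.416 kJ/s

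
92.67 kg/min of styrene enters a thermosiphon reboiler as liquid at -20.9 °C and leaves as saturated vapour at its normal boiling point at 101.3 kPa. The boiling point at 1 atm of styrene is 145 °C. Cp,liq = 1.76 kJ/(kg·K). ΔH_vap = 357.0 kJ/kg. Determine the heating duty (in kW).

liquid -20.9→145 °C: 291.98 kJ/kg
vaporisation at 145 °C: 357 kJ/kg
Δh = 291.98 + 357 = 648.98 kJ/kg
Q = ṁ·Δh = 92.67 kg/min × 648.98 kJ/kg = 60141 kJ/min
|Q| = 1002.4 kW

Q = 1000 kW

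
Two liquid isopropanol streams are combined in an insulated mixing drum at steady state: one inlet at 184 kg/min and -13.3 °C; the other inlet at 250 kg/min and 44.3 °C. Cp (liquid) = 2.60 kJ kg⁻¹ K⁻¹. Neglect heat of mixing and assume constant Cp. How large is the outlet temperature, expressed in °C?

No heat crosses the boundary, so H_out = H_in.
Σ ṁᵢCp,ᵢTᵢ = 184×2.60×-13.3 + 250×2.60×44.3 = 22432
Σ ṁᵢCp,ᵢ = 184×2.60 + 250×2.60 = 1128.4
T_out = 22432 / 1128.4 = 19.88 °C

T_out = 19.9 °C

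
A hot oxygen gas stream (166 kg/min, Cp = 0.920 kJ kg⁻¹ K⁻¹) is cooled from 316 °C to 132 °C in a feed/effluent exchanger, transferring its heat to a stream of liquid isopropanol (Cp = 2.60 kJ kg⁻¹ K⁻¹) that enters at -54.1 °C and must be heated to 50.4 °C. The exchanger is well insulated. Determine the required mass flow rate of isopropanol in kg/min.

Heat released by hot stream: Q = 166 × 0.920 × (316 − 132) = 28100 kJ/min
Energy balance on cold side (adiabatic exchanger): Q = ṁ_c·Cp_c·(T_c,out − T_c,in)
ṁ_c = 28100 / [2.60 × (50.4 − -54.1)] = 103.42 kg/min

ṁ_c = 103 kg/min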